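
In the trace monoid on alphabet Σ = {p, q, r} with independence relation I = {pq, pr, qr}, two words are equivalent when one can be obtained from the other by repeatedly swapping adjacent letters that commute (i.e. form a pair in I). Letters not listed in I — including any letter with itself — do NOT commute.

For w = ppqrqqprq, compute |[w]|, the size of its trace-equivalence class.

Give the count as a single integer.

#0=p has no predecessor
#1=p depends on [0:p]
#2=q has no predecessor
#3=r has no predecessor
#4=q depends on [2:q]
#5=q depends on [4:q]
#6=p depends on [1:p]
#7=r depends on [3:r]
#8=q depends on [5:q]
sources: [0:p, 2:q, 3:r]
N(rest) = Σ N(rest − s) over sources s of rest; N(one piece) = 1:
  size 1 → [6]=1  [7]=1  [8]=1
  size 2 → [1,6]=1  [3,7]=1  [5,8]=1  [6,7]=2  [6,8]=2  [7,8]=2
  size 3 → [0,1,6]=1  [1,6,7]=3  [1,6,8]=3  [3,6,7]=3  [3,7,8]=3  [4,5,8]=1  [5,6,8]=3  [5,7,8]=3  [6,7,8]=6
  size 4 → [0,1,6,7]=4  [0,1,6,8]=4  [1,3,6,7]=6  [1,5,6,8]=6  [1,6,7,8]=12  [2,4,5,8]=1  [3,5,7,8]=6  [3,6,7,8]=12  [4,5,6,8]=4  [4,5,7,8]=4  [5,6,7,8]=12
  size 5 → [0,1,3,6,7]=10  [0,1,5,6,8]=10  [0,1,6,7,8]=20  [1,3,6,7,8]=30  [1,4,5,6,8]=10  [1,5,6,7,8]=30  [2,4,5,6,8]=5  [2,4,5,7,8]=5  [3,4,5,7,8]=10  [3,5,6,7,8]=30  [4,5,6,7,8]=20
  size 6 → [0,1,3,6,7,8]=60  [0,1,4,5,6,8]=20  [0,1,5,6,7,8]=60  [1,2,4,5,6,8]=15  [1,3,5,6,7,8]=90  [1,4,5,6,7,8]=60  [2,3,4,5,7,8]=15  [2,4,5,6,7,8]=30  [3,4,5,6,7,8]=60
  size 7 → [0,1,2,4,5,6,8]=35  [0,1,3,5,6,7,8]=210  [0,1,4,5,6,7,8]=140  [1,2,4,5,6,7,8]=105  [1,3,4,5,6,7,8]=210  [2,3,4,5,6,7,8]=105
  first=0(p) contributes 420
  first=2(q) contributes 560
  first=3(r) contributes 280
|[w]| = 1260

1260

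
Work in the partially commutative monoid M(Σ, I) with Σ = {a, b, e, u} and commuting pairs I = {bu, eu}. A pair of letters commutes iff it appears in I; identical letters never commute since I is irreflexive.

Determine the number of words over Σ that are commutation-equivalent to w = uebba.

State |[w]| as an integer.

4

drop 0:u onto floor
drop 1:e onto floor
drop 2:b onto {1:e}
drop 3:b onto {2:b}
drop 4:a onto {0:u, 3:b}
ground layer = {0:u, 1:e}
drop-orders for the pieces not yet dropped (sum over which currently-grounded one goes next):
  1 to go: {4} 1
  2 to go: {0,4} 1  {3,4} 1
  3 to go: {0,3,4} 2  {2,3,4} 1
  if 0:u drops first: 1 orders
  if 1:e drops first: 3 orders
heap linearizations: 4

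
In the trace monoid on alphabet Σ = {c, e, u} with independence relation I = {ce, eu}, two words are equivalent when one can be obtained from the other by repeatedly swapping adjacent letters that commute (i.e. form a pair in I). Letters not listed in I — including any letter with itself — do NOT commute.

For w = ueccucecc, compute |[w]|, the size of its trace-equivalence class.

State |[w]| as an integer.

36

drop 0:u onto floor
drop 1:e onto floor
drop 2:c onto {0:u}
drop 3:c onto {2:c}
drop 4:u onto {3:c}
drop 5:c onto {4:u}
drop 6:e onto {1:e}
drop 7:c onto {5:c}
drop 8:c onto {7:c}
ground layer = {0:u, 1:e}
drop-orders for the pieces not yet dropped (sum over which currently-grounded one goes next):
  1 to go: {6} 1  {8} 1
  2 to go: {1,6} 1  {6,8} 2  {7,8} 1
  3 to go: {1,6,8} 3  {5,7,8} 1  {6,7,8} 3
  4 to go: {1,6,7,8} 6  {4,5,7,8} 1  {5,6,7,8} 4
  5 to go: {1,5,6,7,8} 10  {3,4,5,7,8} 1  {4,5,6,7,8} 5
  6 to go: {1,4,5,6,7,8} 15  {2,3,4,5,7,8} 1  {3,4,5,6,7,8} 6
  7 to go: {0,2,3,4,5,7,8} 1  {1,3,4,5,6,7,8} 21  {2,3,4,5,6,7,8} 7
  if 0:u drops first: 28 orders
  if 1:e drops first: 8 orders
heap linearizations: 36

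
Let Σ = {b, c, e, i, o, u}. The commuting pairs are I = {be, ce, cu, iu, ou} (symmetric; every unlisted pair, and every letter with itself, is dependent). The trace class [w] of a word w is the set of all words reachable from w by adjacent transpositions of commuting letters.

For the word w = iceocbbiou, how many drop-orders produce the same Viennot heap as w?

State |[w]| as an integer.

6

piece 0:i — minimal
piece 1:c rests on {0:i}
piece 2:e rests on {0:i}
piece 3:o rests on {1:c, 2:e}
piece 4:c rests on {3:o}
piece 5:b rests on {4:c}
piece 6:b rests on {5:b}
piece 7:i rests on {6:b}
piece 8:o rests on {7:i}
piece 9:u rests on {6:b}
minimal pieces: {0:i}
ways to finish when only these pieces remain (= sum over removing one remaining piece with nothing left below it):
  1 left: {8}→1  {9}→1
  2 left: {7,8}→1  {8,9}→2
  3 left: {7,8,9}→3
  4 left: {6,7,8,9}→3
  5 left: {5,6,7,8,9}→3
  6 left: {4,5,6,7,8,9}→3
  7 left: {3,4,5,6,7,8,9}→3
  8 left: {1,3,4,5,6,7,8,9}→3  {2,3,4,5,6,7,8,9}→3
  placing 0:i first → 6 extensions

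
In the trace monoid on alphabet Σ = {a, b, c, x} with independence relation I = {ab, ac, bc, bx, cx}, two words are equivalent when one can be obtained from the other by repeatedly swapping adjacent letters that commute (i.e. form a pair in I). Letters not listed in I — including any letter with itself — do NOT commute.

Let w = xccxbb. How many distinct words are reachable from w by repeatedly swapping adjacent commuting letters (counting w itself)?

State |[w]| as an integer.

90

#0=x has no predecessor
#1=c has no predecessor
#2=c depends on [1:c]
#3=x depends on [0:x]
#4=b has no predecessor
#5=b depends on [4:b]
sources: [0:x, 1:c, 4:b]
N(rest) = Σ N(rest − s) over sources s of rest; N(one piece) = 1:
  size 1 → [2]=1  [3]=1  [5]=1
  size 2 → [0,3]=1  [1,2]=1  [2,3]=2  [2,5]=2  [3,5]=2  [4,5]=1
  size 3 → [0,2,3]=3  [0,3,5]=3  [1,2,3]=3  [1,2,5]=3  [2,3,5]=6  [2,4,5]=3  [3,4,5]=3
  size 4 → [0,1,2,3]=6  [0,2,3,5]=12  [0,3,4,5]=6  [1,2,3,5]=12  [1,2,4,5]=6  [2,3,4,5]=12
  first=0(x) contributes 30
  first=1(c) contributes 30
  first=4(b) contributes 30
|[w]| = 90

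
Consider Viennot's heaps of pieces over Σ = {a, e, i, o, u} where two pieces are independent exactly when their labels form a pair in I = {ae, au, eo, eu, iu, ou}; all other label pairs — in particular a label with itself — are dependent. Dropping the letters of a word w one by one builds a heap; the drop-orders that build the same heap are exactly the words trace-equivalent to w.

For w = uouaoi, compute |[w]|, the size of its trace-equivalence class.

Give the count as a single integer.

15

piece 0:u — minimal
piece 1:o — minimal
piece 2:u rests on {0:u}
piece 3:a rests on {1:o}
piece 4:o rests on {3:a}
piece 5:i rests on {4:o}
minimal pieces: {0:u, 1:o}
ways to finish when only these pieces remain (= sum over removing one remaining piece with nothing left below it):
  1 left: {2}→1  {5}→1
  2 left: {0,2}→1  {2,5}→2  {4,5}→1
  3 left: {0,2,5}→3  {2,4,5}→3  {3,4,5}→1
  4 left: {0,2,4,5}→6  {1,3,4,5}→1  {2,3,4,5}→4
  placing 0:u first → 5 extensions
  placing 1:o first → 10 extensions
total linear extensions = 15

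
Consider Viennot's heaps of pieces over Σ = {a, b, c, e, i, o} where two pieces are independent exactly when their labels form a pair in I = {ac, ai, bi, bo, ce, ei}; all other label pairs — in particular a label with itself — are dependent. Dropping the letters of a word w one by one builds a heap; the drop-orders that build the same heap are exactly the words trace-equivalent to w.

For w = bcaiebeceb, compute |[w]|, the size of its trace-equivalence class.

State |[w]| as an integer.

36

drop 0:b onto floor
drop 1:c onto {0:b}
drop 2:a onto {0:b}
drop 3:i onto {1:c}
drop 4:e onto {2:a}
drop 5:b onto {1:c, 4:e}
drop 6:e onto {5:b}
drop 7:c onto {3:i, 5:b}
drop 8:e onto {6:e}
drop 9:b onto {7:c, 8:e}
ground layer = {0:b}
drop-orders for the pieces not yet dropped (sum over which currently-grounded one goes next):
  1 to go: {9} 1
  2 to go: {7,9} 1  {8,9} 1
  3 to go: {3,7,9} 1  {6,8,9} 1  {7,8,9} 2
  4 to go: {3,7,8,9} 3  {6,7,8,9} 3
  5 to go: {3,6,7,8,9} 6  {5,6,7,8,9} 3
  6 to go: {3,5,6,7,8,9} 9  {4,5,6,7,8,9} 3
  7 to go: {1,3,5,6,7,8,9} 9  {2,4,5,6,7,8,9} 3  {3,4,5,6,7,8,9} 12
  8 to go: {1,3,4,5,6,7,8,9} 21  {2,3,4,5,6,7,8,9} 15
  if 0:b drops first: 36 orders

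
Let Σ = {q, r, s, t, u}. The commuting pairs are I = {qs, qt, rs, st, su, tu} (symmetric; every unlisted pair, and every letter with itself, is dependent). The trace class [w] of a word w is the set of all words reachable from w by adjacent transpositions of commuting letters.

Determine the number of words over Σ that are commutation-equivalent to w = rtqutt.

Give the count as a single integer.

10

drop 0:r onto floor
drop 1:t onto {0:r}
drop 2:q onto {0:r}
drop 3:u onto {2:q}
drop 4:t onto {1:t}
drop 5:t onto {4:t}
ground layer = {0:r}
drop-orders for the pieces not yet dropped (sum over which currently-grounded one goes next):
  1 to go: {3} 1  {5} 1
  2 to go: {2,3} 1  {3,5} 2  {4,5} 1
  3 to go: {1,4,5} 1  {2,3,5} 3  {3,4,5} 3
  4 to go: {1,3,4,5} 4  {2,3,4,5} 6
  if 0:r drops first: 10 orders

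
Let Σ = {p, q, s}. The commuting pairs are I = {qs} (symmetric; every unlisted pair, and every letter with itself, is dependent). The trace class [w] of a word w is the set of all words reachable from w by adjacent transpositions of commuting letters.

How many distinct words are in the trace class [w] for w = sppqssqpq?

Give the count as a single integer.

#0=s has no predecessor
#1=p depends on [0:s]
#2=p depends on [1:p]
#3=q depends on [2:p]
#4=s depends on [2:p]
#5=s depends on [4:s]
#6=q depends on [3:q]
#7=p depends on [5:s, 6:q]
#8=q depends on [7:p]
sources: [0:s]
N(rest) = Σ N(rest − s) over sources s of rest; N(one piece) = 1:
  size 1 → [8]=1
  size 2 → [7,8]=1
  size 3 → [5,7,8]=1  [6,7,8]=1
  size 4 → [3,6,7,8]=1  [4,5,7,8]=1  [5,6,7,8]=2
  size 5 → [3,5,6,7,8]=3  [4,5,6,7,8]=3
  size 6 → [3,4,5,6,7,8]=6
  size 7 → [2,3,4,5,6,7,8]=6
  first=0(s) contributes 6

6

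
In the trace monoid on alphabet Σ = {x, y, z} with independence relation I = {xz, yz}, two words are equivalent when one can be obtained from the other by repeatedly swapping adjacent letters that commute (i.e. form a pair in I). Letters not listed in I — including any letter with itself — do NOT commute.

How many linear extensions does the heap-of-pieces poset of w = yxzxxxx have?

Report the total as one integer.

piece 0:y — minimal
piece 1:x rests on {0:y}
piece 2:z — minimal
piece 3:x rests on {1:x}
piece 4:x rests on {3:x}
piece 5:x rests on {4:x}
piece 6:x rests on {5:x}
minimal pieces: {0:y, 2:z}
ways to finish when only these pieces remain (= sum over removing one remaining piece with nothing left below it):
  1 left: {2}→1  {6}→1
  2 left: {2,6}→2  {5,6}→1
  3 left: {2,5,6}→3  {4,5,6}→1
  4 left: {2,4,5,6}→4  {3,4,5,6}→1
  5 left: {1,3,4,5,6}→1  {2,3,4,5,6}→5
  placing 0:y first → 6 extensions
  placing 2:z first → 1 extensions
total linear extensions = 7

7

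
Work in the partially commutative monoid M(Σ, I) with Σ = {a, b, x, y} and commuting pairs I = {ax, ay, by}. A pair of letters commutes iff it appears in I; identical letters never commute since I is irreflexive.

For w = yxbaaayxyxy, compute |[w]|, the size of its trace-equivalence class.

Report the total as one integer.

91

piece 0:y — minimal
piece 1:x rests on {0:y}
piece 2:b rests on {1:x}
piece 3:a rests on {2:b}
piece 4:a rests on {3:a}
piece 5:a rests on {4:a}
piece 6:y rests on {1:x}
piece 7:x rests on {2:b, 6:y}
piece 8:y rests on {7:x}
piece 9:x rests on {8:y}
piece 10:y rests on {9:x}
minimal pieces: {0:y}
ways to finish when only these pieces remain (= sum over removing one remaining piece with nothing left below it):
  1 left: {5}→1  {10}→1
  2 left: {4,5}→1  {5,10}→2  {9,10}→1
  3 left: {3,4,5}→1  {4,5,10}→3  {5,9,10}→3  {8,9,10}→1
  4 left: {3,4,5,10}→4  {4,5,9,10}→6  {5,8,9,10}→4  {7,8,9,10}→1
  5 left: {3,4,5,9,10}→10  {4,5,8,9,10}→10  {5,7,8,9,10}→5  {6,7,8,9,10}→1
  6 left: {3,4,5,8,9,10}→20  {4,5,7,8,9,10}→15  {5,6,7,8,9,10}→6
  7 left: {3,4,5,7,8,9,10}→35  {4,5,6,7,8,9,10}→21
  8 left: {2,3,4,5,7,8,9,10}→35  {3,4,5,6,7,8,9,10}→56
  9 left: {2,3,4,5,6,7,8,9,10}→91
  placing 0:y first → 91 extensions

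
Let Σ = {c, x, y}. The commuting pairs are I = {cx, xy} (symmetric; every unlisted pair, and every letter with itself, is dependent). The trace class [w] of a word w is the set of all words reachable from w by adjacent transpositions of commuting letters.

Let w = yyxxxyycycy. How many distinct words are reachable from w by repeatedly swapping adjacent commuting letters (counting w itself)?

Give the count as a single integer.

165

#0=y has no predecessor
#1=y depends on [0:y]
#2=x has no predecessor
#3=x depends on [2:x]
#4=x depends on [3:x]
#5=y depends on [1:y]
#6=y depends on [5:y]
#7=c depends on [6:y]
#8=y depends on [7:c]
#9=c depends on [8:y]
#10=y depends on [9:c]
sources: [0:y, 2:x]
N(rest) = Σ N(rest − s) over sources s of rest; N(one piece) = 1:
  size 1 → [4]=1  [10]=1
  size 2 → [3,4]=1  [4,10]=2  [9,10]=1
  size 3 → [2,3,4]=1  [3,4,10]=3  [4,9,10]=3  [8,9,10]=1
  size 4 → [2,3,4,10]=4  [3,4,9,10]=6  [4,8,9,10]=4  [7,8,9,10]=1
  size 5 → [2,3,4,9,10]=10  [3,4,8,9,10]=10  [4,7,8,9,10]=5  [6,7,8,9,10]=1
  size 6 → [2,3,4,8,9,10]=20  [3,4,7,8,9,10]=15  [4,6,7,8,9,10]=6  [5,6,7,8,9,10]=1
  size 7 → [1,5,6,7,8,9,10]=1  [2,3,4,7,8,9,10]=35  [3,4,6,7,8,9,10]=21  [4,5,6,7,8,9,10]=7
  size 8 → [0,1,5,6,7,8,9,10]=1  [1,4,5,6,7,8,9,10]=8  [2,3,4,6,7,8,9,10]=56  [3,4,5,6,7,8,9,10]=28
  size 9 → [0,1,4,5,6,7,8,9,10]=9  [1,3,4,5,6,7,8,9,10]=36  [2,3,4,5,6,7,8,9,10]=84
  first=0(y) contributes 120
  first=2(x) contributes 45
|[w]| = 165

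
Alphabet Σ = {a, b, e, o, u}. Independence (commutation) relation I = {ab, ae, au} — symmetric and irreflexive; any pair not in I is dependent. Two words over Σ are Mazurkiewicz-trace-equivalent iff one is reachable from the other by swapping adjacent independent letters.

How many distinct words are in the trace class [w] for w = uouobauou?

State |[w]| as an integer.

#0=u has no predecessor
#1=o depends on [0:u]
#2=u depends on [1:o]
#3=o depends on [2:u]
#4=b depends on [3:o]
#5=a depends on [3:o]
#6=u depends on [4:b]
#7=o depends on [5:a, 6:u]
#8=u depends on [7:o]
sources: [0:u]
N(rest) = Σ N(rest − s) over sources s of rest; N(one piece) = 1:
  size 1 → [8]=1
  size 2 → [7,8]=1
  size 3 → [5,7,8]=1  [6,7,8]=1
  size 4 → [4,6,7,8]=1  [5,6,7,8]=2
  size 5 → [4,5,6,7,8]=3
  size 6 → [3,4,5,6,7,8]=3
  size 7 → [2,3,4,5,6,7,8]=3
  first=0(u) contributes 3

3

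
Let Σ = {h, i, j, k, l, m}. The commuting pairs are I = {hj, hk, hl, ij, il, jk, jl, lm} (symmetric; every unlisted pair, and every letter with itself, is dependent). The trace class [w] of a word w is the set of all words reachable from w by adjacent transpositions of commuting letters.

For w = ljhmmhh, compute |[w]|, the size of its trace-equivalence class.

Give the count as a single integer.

drop 0:l onto floor
drop 1:j onto floor
drop 2:h onto floor
drop 3:m onto {1:j, 2:h}
drop 4:m onto {3:m}
drop 5:h onto {4:m}
drop 6:h onto {5:h}
ground layer = {0:l, 1:j, 2:h}
drop-orders for the pieces not yet dropped (sum over which currently-grounded one goes next):
  1 to go: {0} 1  {6} 1
  2 to go: {0,6} 2  {5,6} 1
  3 to go: {0,5,6} 3  {4,5,6} 1
  4 to go: {0,4,5,6} 4  {3,4,5,6} 1
  5 to go: {0,3,4,5,6} 5  {1,3,4,5,6} 1  {2,3,4,5,6} 1
  if 0:l drops first: 2 orders
  if 1:j drops first: 6 orders
  if 2:h drops first: 6 orders
heap linearizations: 14

14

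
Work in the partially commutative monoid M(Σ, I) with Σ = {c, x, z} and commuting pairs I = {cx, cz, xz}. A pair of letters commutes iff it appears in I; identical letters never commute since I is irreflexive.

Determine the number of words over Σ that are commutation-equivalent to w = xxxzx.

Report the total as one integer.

5

piece 0:x — minimal
piece 1:x rests on {0:x}
piece 2:x rests on {1:x}
piece 3:z — minimal
piece 4:x rests on {2:x}
minimal pieces: {0:x, 3:z}
ways to finish when only these pieces remain (= sum over removing one remaining piece with nothing left below it):
  1 left: {3}→1  {4}→1
  2 left: {2,4}→1  {3,4}→2
  3 left: {1,2,4}→1  {2,3,4}→3
  placing 0:x first → 4 extensions
  placing 3:z first → 1 extensions
total linear extensions = 5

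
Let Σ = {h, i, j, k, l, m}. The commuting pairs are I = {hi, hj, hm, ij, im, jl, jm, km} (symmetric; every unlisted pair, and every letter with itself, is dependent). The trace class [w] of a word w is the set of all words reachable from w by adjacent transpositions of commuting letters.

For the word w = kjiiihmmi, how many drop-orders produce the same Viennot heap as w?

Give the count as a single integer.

0(k) covers ∅
1(j) covers 0:k
2(i) covers 0:k
3(i) covers 2:i
4(i) covers 3:i
5(h) covers 0:k
6(m) covers ∅
7(m) covers 6:m
8(i) covers 4:i
floor of heap: 0:k, 6:m
completions by unplaced set U, small U first (add the entries for U minus each lowest piece of U):
  |U|=1: {1}:1  {5}:1  {7}:1  {8}:1
  |U|=2: {1,5}:2  {1,7}:2  {1,8}:2  {4,8}:1  {5,7}:2  {5,8}:2  {6,7}:1  {7,8}:2
  |U|=3: {1,4,8}:3  {1,5,7}:6  {1,5,8}:6  {1,6,7}:3  {1,7,8}:6  {3,4,8}:1  {4,5,8}:3  {4,7,8}:3  {5,6,7}:3  {5,7,8}:6  {6,7,8}:3
  |U|=4: {1,3,4,8}:4  {1,4,5,8}:12  {1,4,7,8}:12  {1,5,6,7}:12  {1,5,7,8}:24  {1,6,7,8}:12  {2,3,4,8}:1  {3,4,5,8}:4  {3,4,7,8}:4  {4,5,7,8}:12  {4,6,7,8}:6  {5,6,7,8}:12
  |U|=5: {1,2,3,4,8}:5  {1,3,4,5,8}:20  {1,3,4,7,8}:20  {1,4,5,7,8}:60  {1,4,6,7,8}:30  {1,5,6,7,8}:60  {2,3,4,5,8}:5  {2,3,4,7,8}:5  {3,4,5,7,8}:20  {3,4,6,7,8}:10  {4,5,6,7,8}:30
  |U|=6: {1,2,3,4,5,8}:30  {1,2,3,4,7,8}:30  {1,3,4,5,7,8}:120  {1,3,4,6,7,8}:60  {1,4,5,6,7,8}:180  {2,3,4,5,7,8}:30  {2,3,4,6,7,8}:15  {3,4,5,6,7,8}:60
  |U|=7: {0,1,2,3,4,5,8}:30  {1,2,3,4,5,7,8}:210  {1,2,3,4,6,7,8}:105  {1,3,4,5,6,7,8}:420  {2,3,4,5,6,7,8}:105
  start at 0(k): 840
  start at 6(m): 240
sum over floor = 1080

1080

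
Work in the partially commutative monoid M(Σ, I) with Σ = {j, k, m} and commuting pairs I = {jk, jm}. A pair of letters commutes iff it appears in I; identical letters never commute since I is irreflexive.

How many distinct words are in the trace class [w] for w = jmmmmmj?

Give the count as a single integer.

drop 0:j onto floor
drop 1:m onto floor
drop 2:m onto {1:m}
drop 3:m onto {2:m}
drop 4:m onto {3:m}
drop 5:m onto {4:m}
drop 6:j onto {0:j}
ground layer = {0:j, 1:m}
drop-orders for the pieces not yet dropped (sum over which currently-grounded one goes next):
  1 to go: {5} 1  {6} 1
  2 to go: {0,6} 1  {4,5} 1  {5,6} 2
  3 to go: {0,5,6} 3  {3,4,5} 1  {4,5,6} 3
  4 to go: {0,4,5,6} 6  {2,3,4,5} 1  {3,4,5,6} 4
  5 to go: {0,3,4,5,6} 10  {1,2,3,4,5} 1  {2,3,4,5,6} 5
  if 0:j drops first: 6 orders
  if 1:m drops first: 15 orders
heap linearizations: 21

21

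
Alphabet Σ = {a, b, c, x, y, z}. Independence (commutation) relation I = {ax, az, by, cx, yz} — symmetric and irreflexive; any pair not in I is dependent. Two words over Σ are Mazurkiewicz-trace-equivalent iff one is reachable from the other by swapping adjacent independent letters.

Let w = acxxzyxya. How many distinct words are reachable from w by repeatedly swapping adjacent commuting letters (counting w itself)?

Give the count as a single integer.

drop 0:a onto floor
drop 1:c onto {0:a}
drop 2:x onto floor
drop 3:x onto {2:x}
drop 4:z onto {1:c, 3:x}
drop 5:y onto {1:c, 3:x}
drop 6:x onto {4:z, 5:y}
drop 7:y onto {6:x}
drop 8:a onto {7:y}
ground layer = {0:a, 2:x}
drop-orders for the pieces not yet dropped (sum over which currently-grounded one goes next):
  1 to go: {8} 1
  2 to go: {7,8} 1
  3 to go: {6,7,8} 1
  4 to go: {4,6,7,8} 1  {5,6,7,8} 1
  5 to go: {4,5,6,7,8} 2
  6 to go: {1,4,5,6,7,8} 2  {3,4,5,6,7,8} 2
  7 to go: {0,1,4,5,6,7,8} 2  {1,3,4,5,6,7,8} 4  {2,3,4,5,6,7,8} 2
  if 0:a drops first: 6 orders
  if 2:x drops first: 6 orders
heap linearizations: 12

12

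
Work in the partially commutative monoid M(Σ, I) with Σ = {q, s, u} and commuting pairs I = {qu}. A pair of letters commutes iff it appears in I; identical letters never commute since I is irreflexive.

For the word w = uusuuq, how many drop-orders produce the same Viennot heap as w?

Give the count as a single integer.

3

piece 0:u — minimal
piece 1:u rests on {0:u}
piece 2:s rests on {1:u}
piece 3:u rests on {2:s}
piece 4:u rests on {3:u}
piece 5:q rests on {2:s}
minimal pieces: {0:u}
ways to finish when only these pieces remain (= sum over removing one remaining piece with nothing left below it):
  1 left: {4}→1  {5}→1
  2 left: {3,4}→1  {4,5}→2
  3 left: {3,4,5}→3
  4 left: {2,3,4,5}→3
  placing 0:u first → 3 extensions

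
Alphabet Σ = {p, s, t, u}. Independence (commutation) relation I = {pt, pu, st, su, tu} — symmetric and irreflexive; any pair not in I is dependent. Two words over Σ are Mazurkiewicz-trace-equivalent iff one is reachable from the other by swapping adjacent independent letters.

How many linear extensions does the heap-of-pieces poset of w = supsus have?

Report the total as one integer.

15

#0=s has no predecessor
#1=u has no predecessor
#2=p depends on [0:s]
#3=s depends on [2:p]
#4=u depends on [1:u]
#5=s depends on [3:s]
sources: [0:s, 1:u]
N(rest) = Σ N(rest − s) over sources s of rest; N(one piece) = 1:
  size 1 → [4]=1  [5]=1
  size 2 → [1,4]=1  [3,5]=1  [4,5]=2
  size 3 → [1,4,5]=3  [2,3,5]=1  [3,4,5]=3
  size 4 → [0,2,3,5]=1  [1,3,4,5]=6  [2,3,4,5]=4
  first=0(s) contributes 10
  first=1(u) contributes 5
|[w]| = 15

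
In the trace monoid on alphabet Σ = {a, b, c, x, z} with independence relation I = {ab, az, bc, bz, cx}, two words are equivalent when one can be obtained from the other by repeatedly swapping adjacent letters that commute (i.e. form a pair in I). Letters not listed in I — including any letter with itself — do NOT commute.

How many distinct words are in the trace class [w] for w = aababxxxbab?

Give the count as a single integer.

30

#0=a has no predecessor
#1=a depends on [0:a]
#2=b has no predecessor
#3=a depends on [1:a]
#4=b depends on [2:b]
#5=x depends on [3:a, 4:b]
#6=x depends on [5:x]
#7=x depends on [6:x]
#8=b depends on [7:x]
#9=a depends on [7:x]
#10=b depends on [8:b]
sources: [0:a, 2:b]
N(rest) = Σ N(rest − s) over sources s of rest; N(one piece) = 1:
  size 1 → [9]=1  [10]=1
  size 2 → [8,10]=1  [9,10]=2
  size 3 → [8,9,10]=3
  size 4 → [7,8,9,10]=3
  size 5 → [6,7,8,9,10]=3
  size 6 → [5,6,7,8,9,10]=3
  size 7 → [3,5,6,7,8,9,10]=3  [4,5,6,7,8,9,10]=3
  size 8 → [1,3,5,6,7,8,9,10]=3  [2,4,5,6,7,8,9,10]=3  [3,4,5,6,7,8,9,10]=6
  size 9 → [0,1,3,5,6,7,8,9,10]=3  [1,3,4,5,6,7,8,9,10]=9  [2,3,4,5,6,7,8,9,10]=9
  first=0(a) contributes 18
  first=2(b) contributes 12
|[w]| = 30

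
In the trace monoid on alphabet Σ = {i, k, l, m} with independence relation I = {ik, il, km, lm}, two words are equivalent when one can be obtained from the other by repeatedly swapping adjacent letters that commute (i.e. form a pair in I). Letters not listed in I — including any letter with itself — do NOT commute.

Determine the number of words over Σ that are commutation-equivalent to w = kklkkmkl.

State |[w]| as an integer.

drop 0:k onto floor
drop 1:k onto {0:k}
drop 2:l onto {1:k}
drop 3:k onto {2:l}
drop 4:k onto {3:k}
drop 5:m onto floor
drop 6:k onto {4:k}
drop 7:l onto {6:k}
ground layer = {0:k, 5:m}
drop-orders for the pieces not yet dropped (sum over which currently-grounded one goes next):
  1 to go: {5} 1  {7} 1
  2 to go: {5,7} 2  {6,7} 1
  3 to go: {4,6,7} 1  {5,6,7} 3
  4 to go: {3,4,6,7} 1  {4,5,6,7} 4
  5 to go: {2,3,4,6,7} 1  {3,4,5,6,7} 5
  6 to go: {1,2,3,4,6,7} 1  {2,3,4,5,6,7} 6
  if 0:k drops first: 7 orders
  if 5:m drops first: 1 orders
heap linearizations: 8

8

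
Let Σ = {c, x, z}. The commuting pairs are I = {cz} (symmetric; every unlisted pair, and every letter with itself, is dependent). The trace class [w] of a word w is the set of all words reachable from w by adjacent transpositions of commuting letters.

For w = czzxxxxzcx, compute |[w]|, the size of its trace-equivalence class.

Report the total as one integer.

drop 0:c onto floor
drop 1:z onto floor
drop 2:z onto {1:z}
drop 3:x onto {0:c, 2:z}
drop 4:x onto {3:x}
drop 5:x onto {4:x}
drop 6:x onto {5:x}
drop 7:z onto {6:x}
drop 8:c onto {6:x}
drop 9:x onto {7:z, 8:c}
ground layer = {0:c, 1:z}
drop-orders for the pieces not yet dropped (sum over which currently-grounded one goes next):
  1 to go: {9} 1
  2 to go: {7,9} 1  {8,9} 1
  3 to go: {7,8,9} 2
  4 to go: {6,7,8,9} 2
  5 to go: {5,6,7,8,9} 2
  6 to go: {4,5,6,7,8,9} 2
  7 to go: {3,4,5,6,7,8,9} 2
  8 to go: {0,3,4,5,6,7,8,9} 2  {2,3,4,5,6,7,8,9} 2
  if 0:c drops first: 2 orders
  if 1:z drops first: 4 orders
heap linearizations: 6

6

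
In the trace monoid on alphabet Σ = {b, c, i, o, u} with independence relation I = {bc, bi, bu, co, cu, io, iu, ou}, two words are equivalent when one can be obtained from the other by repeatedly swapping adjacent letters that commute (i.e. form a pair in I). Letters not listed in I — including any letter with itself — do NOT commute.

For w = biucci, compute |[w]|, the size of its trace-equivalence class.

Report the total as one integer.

30

drop 0:b onto floor
drop 1:i onto floor
drop 2:u onto floor
drop 3:c onto {1:i}
drop 4:c onto {3:c}
drop 5:i onto {4:c}
ground layer = {0:b, 1:i, 2:u}
drop-orders for the pieces not yet dropped (sum over which currently-grounded one goes next):
  1 to go: {0} 1  {2} 1  {5} 1
  2 to go: {0,2} 2  {0,5} 2  {2,5} 2  {4,5} 1
  3 to go: {0,2,5} 6  {0,4,5} 3  {2,4,5} 3  {3,4,5} 1
  4 to go: {0,2,4,5} 12  {0,3,4,5} 4  {1,3,4,5} 1  {2,3,4,5} 4
  if 0:b drops first: 5 orders
  if 1:i drops first: 20 orders
  if 2:u drops first: 5 orders
heap linearizations: 30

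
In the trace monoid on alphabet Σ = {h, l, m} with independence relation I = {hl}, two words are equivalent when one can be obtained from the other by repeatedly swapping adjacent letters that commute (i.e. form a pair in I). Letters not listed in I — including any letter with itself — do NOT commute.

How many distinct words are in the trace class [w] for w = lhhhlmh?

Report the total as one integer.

10

piece 0:l — minimal
piece 1:h — minimal
piece 2:h rests on {1:h}
piece 3:h rests on {2:h}
piece 4:l rests on {0:l}
piece 5:m rests on {3:h, 4:l}
piece 6:h rests on {5:m}
minimal pieces: {0:l, 1:h}
ways to finish when only these pieces remain (= sum over removing one remaining piece with nothing left below it):
  1 left: {6}→1
  2 left: {5,6}→1
  3 left: {3,5,6}→1  {4,5,6}→1
  4 left: {0,4,5,6}→1  {2,3,5,6}→1  {3,4,5,6}→2
  5 left: {0,3,4,5,6}→3  {1,2,3,5,6}→1  {2,3,4,5,6}→3
  placing 0:l first → 4 extensions
  placing 1:h first → 6 extensions
total linear extensions = 10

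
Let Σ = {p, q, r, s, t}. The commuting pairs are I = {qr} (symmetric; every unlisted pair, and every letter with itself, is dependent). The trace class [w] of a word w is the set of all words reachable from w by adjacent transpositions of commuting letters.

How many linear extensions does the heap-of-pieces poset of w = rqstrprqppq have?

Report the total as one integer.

0(r) covers ∅
1(q) covers ∅
2(s) covers 0:r, 1:q
3(t) covers 2:s
4(r) covers 3:t
5(p) covers 4:r
6(r) covers 5:p
7(q) covers 5:p
8(p) covers 6:r, 7:q
9(p) covers 8:p
10(q) covers 9:p
floor of heap: 0:r, 1:q
completions by unplaced set U, small U first (add the entries for U minus each lowest piece of U):
  |U|=1: {10}:1
  |U|=2: {9,10}:1
  |U|=3: {8,9,10}:1
  |U|=4: {6,8,9,10}:1  {7,8,9,10}:1
  |U|=5: {6,7,8,9,10}:2
  |U|=6: {5,6,7,8,9,10}:2
  |U|=7: {4,5,6,7,8,9,10}:2
  |U|=8: {3,4,5,6,7,8,9,10}:2
  |U|=9: {2,3,4,5,6,7,8,9,10}:2
  start at 0(r): 2
  start at 1(q): 2
sum over floor = 4

4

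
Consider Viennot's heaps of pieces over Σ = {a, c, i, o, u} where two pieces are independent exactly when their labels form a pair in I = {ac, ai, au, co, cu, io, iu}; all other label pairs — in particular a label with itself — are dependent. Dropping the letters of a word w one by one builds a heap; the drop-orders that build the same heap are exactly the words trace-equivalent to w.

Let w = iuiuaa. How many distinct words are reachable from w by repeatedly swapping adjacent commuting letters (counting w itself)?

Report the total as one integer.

piece 0:i — minimal
piece 1:u — minimal
piece 2:i rests on {0:i}
piece 3:u rests on {1:u}
piece 4:a — minimal
piece 5:a rests on {4:a}
minimal pieces: {0:i, 1:u, 4:a}
ways to finish when only these pieces remain (= sum over removing one remaining piece with nothing left below it):
  1 left: {2}→1  {3}→1  {5}→1
  2 left: {0,2}→1  {1,3}→1  {2,3}→2  {2,5}→2  {3,5}→2  {4,5}→1
  3 left: {0,2,3}→3  {0,2,5}→3  {1,2,3}→3  {1,3,5}→3  {2,3,5}→6  {2,4,5}→3  {3,4,5}→3
  4 left: {0,1,2,3}→6  {0,2,3,5}→12  {0,2,4,5}→6  {1,2,3,5}→12  {1,3,4,5}→6  {2,3,4,5}→12
  placing 0:i first → 30 extensions
  placing 1:u first → 30 extensions
  placing 4:a first → 30 extensions
total linear extensions = 90

90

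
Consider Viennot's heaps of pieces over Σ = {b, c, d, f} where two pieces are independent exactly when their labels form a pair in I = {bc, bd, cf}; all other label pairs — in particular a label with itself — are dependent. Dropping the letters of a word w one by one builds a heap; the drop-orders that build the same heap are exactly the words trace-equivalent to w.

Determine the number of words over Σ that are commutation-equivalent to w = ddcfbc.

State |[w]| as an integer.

drop 0:d onto floor
drop 1:d onto {0:d}
drop 2:c onto {1:d}
drop 3:f onto {1:d}
drop 4:b onto {3:f}
drop 5:c onto {2:c}
ground layer = {0:d}
drop-orders for the pieces not yet dropped (sum over which currently-grounded one goes next):
  1 to go: {4} 1  {5} 1
  2 to go: {2,5} 1  {3,4} 1  {4,5} 2
  3 to go: {2,4,5} 3  {3,4,5} 3
  4 to go: {2,3,4,5} 6
  if 0:d drops first: 6 orders

6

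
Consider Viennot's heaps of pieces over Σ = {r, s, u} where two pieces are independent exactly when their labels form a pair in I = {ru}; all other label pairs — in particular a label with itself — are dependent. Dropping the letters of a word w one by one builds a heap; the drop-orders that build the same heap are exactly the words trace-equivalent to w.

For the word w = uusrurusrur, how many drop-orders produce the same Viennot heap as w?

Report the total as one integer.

18

#0=u has no predecessor
#1=u depends on [0:u]
#2=s depends on [1:u]
#3=r depends on [2:s]
#4=u depends on [2:s]
#5=r depends on [3:r]
#6=u depends on [4:u]
#7=s depends on [5:r, 6:u]
#8=r depends on [7:s]
#9=u depends on [7:s]
#10=r depends on [8:r]
sources: [0:u]
N(rest) = Σ N(rest − s) over sources s of rest; N(one piece) = 1:
  size 1 → [9]=1  [10]=1
  size 2 → [8,10]=1  [9,10]=2
  size 3 → [8,9,10]=3
  size 4 → [7,8,9,10]=3
  size 5 → [5,7,8,9,10]=3  [6,7,8,9,10]=3
  size 6 → [3,5,7,8,9,10]=3  [4,6,7,8,9,10]=3  [5,6,7,8,9,10]=6
  size 7 → [3,5,6,7,8,9,10]=9  [4,5,6,7,8,9,10]=9
  size 8 → [3,4,5,6,7,8,9,10]=18
  size 9 → [2,3,4,5,6,7,8,9,10]=18
  first=0(u) contributes 18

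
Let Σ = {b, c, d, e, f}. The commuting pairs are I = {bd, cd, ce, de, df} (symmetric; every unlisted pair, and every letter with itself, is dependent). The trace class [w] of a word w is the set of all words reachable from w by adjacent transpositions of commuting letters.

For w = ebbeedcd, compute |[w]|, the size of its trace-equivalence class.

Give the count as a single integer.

84

0(e) covers ∅
1(b) covers 0:e
2(b) covers 1:b
3(e) covers 2:b
4(e) covers 3:e
5(d) covers ∅
6(c) covers 2:b
7(d) covers 5:d
floor of heap: 0:e, 5:d
completions by unplaced set U, small U first (add the entries for U minus each lowest piece of U):
  |U|=1: {4}:1  {6}:1  {7}:1
  |U|=2: {3,4}:1  {4,6}:2  {4,7}:2  {5,7}:1  {6,7}:2
  |U|=3: {3,4,6}:3  {3,4,7}:3  {4,5,7}:3  {4,6,7}:6  {5,6,7}:3
  |U|=4: {2,3,4,6}:3  {3,4,5,7}:6  {3,4,6,7}:12  {4,5,6,7}:12
  |U|=5: {1,2,3,4,6}:3  {2,3,4,6,7}:15  {3,4,5,6,7}:30
  |U|=6: {0,1,2,3,4,6}:3  {1,2,3,4,6,7}:18  {2,3,4,5,6,7}:45
  start at 0(e): 63
  start at 5(d): 21
sum over floor = 84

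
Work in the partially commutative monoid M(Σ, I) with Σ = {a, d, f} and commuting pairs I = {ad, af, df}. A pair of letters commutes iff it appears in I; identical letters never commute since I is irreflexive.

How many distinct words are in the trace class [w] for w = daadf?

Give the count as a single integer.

#0=d has no predecessor
#1=a has no predecessor
#2=a depends on [1:a]
#3=d depends on [0:d]
#4=f has no predecessor
sources: [0:d, 1:a, 4:f]
N(rest) = Σ N(rest − s) over sources s of rest; N(one piece) = 1:
  size 1 → [2]=1  [3]=1  [4]=1
  size 2 → [0,3]=1  [1,2]=1  [2,3]=2  [2,4]=2  [3,4]=2
  size 3 → [0,2,3]=3  [0,3,4]=3  [1,2,3]=3  [1,2,4]=3  [2,3,4]=6
  first=0(d) contributes 12
  first=1(a) contributes 12
  first=4(f) contributes 6
|[w]| = 30

30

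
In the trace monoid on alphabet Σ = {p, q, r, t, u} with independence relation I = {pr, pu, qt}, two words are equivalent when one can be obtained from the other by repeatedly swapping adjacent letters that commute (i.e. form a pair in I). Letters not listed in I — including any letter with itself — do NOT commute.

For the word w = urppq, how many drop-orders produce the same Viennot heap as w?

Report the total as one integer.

0(u) covers ∅
1(r) covers 0:u
2(p) covers ∅
3(p) covers 2:p
4(q) covers 1:r, 3:p
floor of heap: 0:u, 2:p
completions by unplaced set U, small U first (add the entries for U minus each lowest piece of U):
  |U|=1: {4}:1
  |U|=2: {1,4}:1  {3,4}:1
  |U|=3: {0,1,4}:1  {1,3,4}:2  {2,3,4}:1
  start at 0(u): 3
  start at 2(p): 3
sum over floor = 6

6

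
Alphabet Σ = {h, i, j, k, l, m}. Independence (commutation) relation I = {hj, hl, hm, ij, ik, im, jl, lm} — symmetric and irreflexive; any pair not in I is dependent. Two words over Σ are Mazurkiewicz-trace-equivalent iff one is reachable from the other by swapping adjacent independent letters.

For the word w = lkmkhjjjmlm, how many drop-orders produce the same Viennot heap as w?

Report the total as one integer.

0(l) covers ∅
1(k) covers 0:l
2(m) covers 1:k
3(k) covers 2:m
4(h) covers 3:k
5(j) covers 3:k
6(j) covers 5:j
7(j) covers 6:j
8(m) covers 7:j
9(l) covers 3:k
10(m) covers 8:m
floor of heap: 0:l
completions by unplaced set U, small U first (add the entries for U minus each lowest piece of U):
  |U|=1: {4}:1  {9}:1  {10}:1
  |U|=2: {4,9}:2  {4,10}:2  {8,10}:1  {9,10}:2
  |U|=3: {4,8,10}:3  {4,9,10}:6  {7,8,10}:1  {8,9,10}:3
  |U|=4: {4,7,8,10}:4  {4,8,9,10}:12  {6,7,8,10}:1  {7,8,9,10}:4
  |U|=5: {4,6,7,8,10}:5  {4,7,8,9,10}:20  {5,6,7,8,10}:1  {6,7,8,9,10}:5
  |U|=6: {4,5,6,7,8,10}:6  {4,6,7,8,9,10}:30  {5,6,7,8,9,10}:6
  |U|=7: {4,5,6,7,8,9,10}:42
  |U|=8: {3,4,5,6,7,8,9,10}:42
  |U|=9: {2,3,4,5,6,7,8,9,10}:42
  start at 0(l): 42

42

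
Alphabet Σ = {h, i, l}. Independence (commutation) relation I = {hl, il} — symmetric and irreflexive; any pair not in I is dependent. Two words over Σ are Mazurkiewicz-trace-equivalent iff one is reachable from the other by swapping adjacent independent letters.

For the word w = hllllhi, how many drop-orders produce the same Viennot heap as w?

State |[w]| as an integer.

piece 0:h — minimal
piece 1:l — minimal
piece 2:l rests on {1:l}
piece 3:l rests on {2:l}
piece 4:l rests on {3:l}
piece 5:h rests on {0:h}
piece 6:i rests on {5:h}
minimal pieces: {0:h, 1:l}
ways to finish when only these pieces remain (= sum over removing one remaining piece with nothing left below it):
  1 left: {4}→1  {6}→1
  2 left: {3,4}→1  {4,6}→2  {5,6}→1
  3 left: {0,5,6}→1  {2,3,4}→1  {3,4,6}→3  {4,5,6}→3
  4 left: {0,4,5,6}→4  {1,2,3,4}→1  {2,3,4,6}→4  {3,4,5,6}→6
  5 left: {0,3,4,5,6}→10  {1,2,3,4,6}→5  {2,3,4,5,6}→10
  placing 0:h first → 15 extensions
  placing 1:l first → 20 extensions
total linear extensions = 35

35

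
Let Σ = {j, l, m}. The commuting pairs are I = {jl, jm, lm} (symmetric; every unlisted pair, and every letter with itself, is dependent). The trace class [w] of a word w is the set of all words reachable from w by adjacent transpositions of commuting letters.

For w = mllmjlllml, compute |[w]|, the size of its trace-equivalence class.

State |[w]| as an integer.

840

0(m) covers ∅
1(l) covers ∅
2(l) covers 1:l
3(m) covers 0:m
4(j) covers ∅
5(l) covers 2:l
6(l) covers 5:l
7(l) covers 6:l
8(m) covers 3:m
9(l) covers 7:l
floor of heap: 0:m, 1:l, 4:j
completions by unplaced set U, small U first (add the entries for U minus each lowest piece of U):
  |U|=1: {4}:1  {8}:1  {9}:1
  |U|=2: {3,8}:1  {4,8}:2  {4,9}:2  {7,9}:1  {8,9}:2
  |U|=3: {0,3,8}:1  {3,4,8}:3  {3,8,9}:3  {4,7,9}:3  {4,8,9}:6  {6,7,9}:1  {7,8,9}:3
  |U|=4: {0,3,4,8}:4  {0,3,8,9}:4  {3,4,8,9}:12  {3,7,8,9}:6  {4,6,7,9}:4  {4,7,8,9}:12  {5,6,7,9}:1  {6,7,8,9}:4
  |U|=5: {0,3,4,8,9}:20  {0,3,7,8,9}:10  {2,5,6,7,9}:1  {3,4,7,8,9}:30  {3,6,7,8,9}:10  {4,5,6,7,9}:5  {4,6,7,8,9}:20  {5,6,7,8,9}:5
  |U|=6: {0,3,4,7,8,9}:60  {0,3,6,7,8,9}:20  {1,2,5,6,7,9}:1  {2,4,5,6,7,9}:6  {2,5,6,7,8,9}:6  {3,4,6,7,8,9}:60  {3,5,6,7,8,9}:15  {4,5,6,7,8,9}:30
  |U|=7: {0,3,4,6,7,8,9}:140  {0,3,5,6,7,8,9}:35  {1,2,4,5,6,7,9}:7  {1,2,5,6,7,8,9}:7  {2,3,5,6,7,8,9}:21  {2,4,5,6,7,8,9}:42  {3,4,5,6,7,8,9}:105
  |U|=8: {0,2,3,5,6,7,8,9}:56  {0,3,4,5,6,7,8,9}:280  {1,2,3,5,6,7,8,9}:28  {1,2,4,5,6,7,8,9}:56  {2,3,4,5,6,7,8,9}:168
  start at 0(m): 252
  start at 1(l): 504
  start at 4(j): 84
sum over floor = 840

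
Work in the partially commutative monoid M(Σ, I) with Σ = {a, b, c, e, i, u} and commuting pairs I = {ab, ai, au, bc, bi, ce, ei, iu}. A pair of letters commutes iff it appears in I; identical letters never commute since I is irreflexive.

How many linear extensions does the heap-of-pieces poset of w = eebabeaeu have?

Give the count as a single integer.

piece 0:e — minimal
piece 1:e rests on {0:e}
piece 2:b rests on {1:e}
piece 3:a rests on {1:e}
piece 4:b rests on {2:b}
piece 5:e rests on {3:a, 4:b}
piece 6:a rests on {5:e}
piece 7:e rests on {6:a}
piece 8:u rests on {7:e}
minimal pieces: {0:e}
ways to finish when only these pieces remain (= sum over removing one remaining piece with nothing left below it):
  1 left: {8}→1
  2 left: {7,8}→1
  3 left: {6,7,8}→1
  4 left: {5,6,7,8}→1
  5 left: {3,5,6,7,8}→1  {4,5,6,7,8}→1
  6 left: {2,4,5,6,7,8}→1  {3,4,5,6,7,8}→2
  7 left: {2,3,4,5,6,7,8}→3
  placing 0:e first → 3 extensions

3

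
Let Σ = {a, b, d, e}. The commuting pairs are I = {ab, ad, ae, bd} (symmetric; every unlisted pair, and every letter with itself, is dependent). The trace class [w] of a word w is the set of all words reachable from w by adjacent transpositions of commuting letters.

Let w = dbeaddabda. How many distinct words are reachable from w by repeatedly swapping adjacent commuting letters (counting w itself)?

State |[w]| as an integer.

960

piece 0:d — minimal
piece 1:b — minimal
piece 2:e rests on {0:d, 1:b}
piece 3:a — minimal
piece 4:d rests on {2:e}
piece 5:d rests on {4:d}
piece 6:a rests on {3:a}
piece 7:b rests on {2:e}
piece 8:d rests on {5:d}
piece 9:a rests on {6:a}
minimal pieces: {0:d, 1:b, 3:a}
ways to finish when only these pieces remain (= sum over removing one remaining piece with nothing left below it):
  1 left: {7}→1  {8}→1  {9}→1
  2 left: {5,8}→1  {6,9}→1  {7,8}→2  {7,9}→2  {8,9}→2
  3 left: {3,6,9}→1  {4,5,8}→1  {5,7,8}→3  {5,8,9}→3  {6,7,9}→3  {6,8,9}→3  {7,8,9}→6
  4 left: {3,6,7,9}→4  {3,6,8,9}→4  {4,5,7,8}→4  {4,5,8,9}→4  {5,6,8,9}→6  {5,7,8,9}→12  {6,7,8,9}→12
  5 left: {2,4,5,7,8}→4  {3,5,6,8,9}→10  {3,6,7,8,9}→20  {4,5,6,8,9}→10  {4,5,7,8,9}→20  {5,6,7,8,9}→30
  6 left: {0,2,4,5,7,8}→4  {1,2,4,5,7,8}→4  {2,4,5,7,8,9}→24  {3,4,5,6,8,9}→20  {3,5,6,7,8,9}→60  {4,5,6,7,8,9}→60
  7 left: {0,1,2,4,5,7,8}→8  {0,2,4,5,7,8,9}→28  {1,2,4,5,7,8,9}→28  {2,4,5,6,7,8,9}→84  {3,4,5,6,7,8,9}→140
  8 left: {0,1,2,4,5,7,8,9}→64  {0,2,4,5,6,7,8,9}→112  {1,2,4,5,6,7,8,9}→112  {2,3,4,5,6,7,8,9}→224
  placing 0:d first → 336 extensions
  placing 1:b first → 336 extensions
  placing 3:a first → 288 extensions
total linear extensions = 960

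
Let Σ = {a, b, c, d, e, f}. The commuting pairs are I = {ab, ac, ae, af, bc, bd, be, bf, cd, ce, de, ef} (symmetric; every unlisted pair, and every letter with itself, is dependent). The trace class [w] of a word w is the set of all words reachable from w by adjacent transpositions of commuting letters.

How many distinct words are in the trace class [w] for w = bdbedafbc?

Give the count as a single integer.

drop 0:b onto floor
drop 1:d onto floor
drop 2:b onto {0:b}
drop 3:e onto floor
drop 4:d onto {1:d}
drop 5:a onto {4:d}
drop 6:f onto {4:d}
drop 7:b onto {2:b}
drop 8:c onto {6:f}
ground layer = {0:b, 1:d, 3:e}
drop-orders for the pieces not yet dropped (sum over which currently-grounded one goes next):
  1 to go: {3} 1  {5} 1  {7} 1  {8} 1
  2 to go: {2,7} 1  {3,5} 2  {3,7} 2  {3,8} 2  {5,7} 2  {5,8} 2  {6,8} 1  {7,8} 2
  3 to go: {0,2,7} 1  {2,3,7} 3  {2,5,7} 3  {2,7,8} 3  {3,5,7} 6  {3,5,8} 6  {3,6,8} 3  {3,7,8} 6  {5,6,8} 3  {5,7,8} 6  {6,7,8} 3
  4 to go: {0,2,3,7} 4  {0,2,5,7} 4  {0,2,7,8} 4  {2,3,5,7} 12  {2,3,7,8} 12  {2,5,7,8} 12  {2,6,7,8} 6  {3,5,6,8} 12  {3,5,7,8} 24  {3,6,7,8} 12  {4,5,6,8} 3  {5,6,7,8} 12
  5 to go: {0,2,3,5,7} 20  {0,2,3,7,8} 20  {0,2,5,7,8} 20  {0,2,6,7,8} 10  {1,4,5,6,8} 3  {2,3,5,7,8} 60  {2,3,6,7,8} 30  {2,5,6,7,8} 30  {3,4,5,6,8} 15  {3,5,6,7,8} 60  {4,5,6,7,8} 15
  6 to go: {0,2,3,5,7,8} 120  {0,2,3,6,7,8} 60  {0,2,5,6,7,8} 60  {1,3,4,5,6,8} 18  {1,4,5,6,7,8} 18  {2,3,5,6,7,8} 180  {2,4,5,6,7,8} 45  {3,4,5,6,7,8} 90
  7 to go: {0,2,3,5,6,7,8} 420  {0,2,4,5,6,7,8} 105  {1,2,4,5,6,7,8} 63  {1,3,4,5,6,7,8} 126  {2,3,4,5,6,7,8} 315
  if 0:b drops first: 504 orders
  if 1:d drops first: 840 orders
  if 3:e drops first: 168 orders
heap linearizations: 1512

1512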